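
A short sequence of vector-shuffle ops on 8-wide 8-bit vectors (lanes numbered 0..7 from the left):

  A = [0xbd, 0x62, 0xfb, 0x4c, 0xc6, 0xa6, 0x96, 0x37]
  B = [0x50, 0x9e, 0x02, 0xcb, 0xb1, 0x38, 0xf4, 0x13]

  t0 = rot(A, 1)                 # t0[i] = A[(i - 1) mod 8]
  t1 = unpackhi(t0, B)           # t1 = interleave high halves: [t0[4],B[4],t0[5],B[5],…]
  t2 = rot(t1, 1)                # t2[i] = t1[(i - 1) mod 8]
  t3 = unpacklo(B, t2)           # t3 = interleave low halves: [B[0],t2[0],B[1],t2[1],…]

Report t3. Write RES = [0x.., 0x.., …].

RES = [ 0x50  0x13  0x9e  0x4c  0x02  0xb1  0xcb  0xc6 ]

  t0: 37 bd 62 fb 4c c6 a6 96
  t1: 4c b1 c6 38 a6 f4 96 13
  t2: 13 4c b1 c6 38 a6 f4 96
  t3: 50 13 9e 4c 02 b1 cb c6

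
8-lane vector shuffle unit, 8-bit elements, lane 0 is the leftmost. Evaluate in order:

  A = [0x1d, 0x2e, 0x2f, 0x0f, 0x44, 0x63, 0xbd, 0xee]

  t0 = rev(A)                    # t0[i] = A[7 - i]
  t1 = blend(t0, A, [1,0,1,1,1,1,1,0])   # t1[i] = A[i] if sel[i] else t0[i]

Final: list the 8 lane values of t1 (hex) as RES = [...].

RES = [0x1d, 0xbd, 0x2f, 0x0f, 0x44, 0x63, 0xbd, 0x1d]

→ t0 |ee|bd|63|44|0f|2f|2e|1d|
→ t1 |1d|bd|2f|0f|44|63|bd|1d|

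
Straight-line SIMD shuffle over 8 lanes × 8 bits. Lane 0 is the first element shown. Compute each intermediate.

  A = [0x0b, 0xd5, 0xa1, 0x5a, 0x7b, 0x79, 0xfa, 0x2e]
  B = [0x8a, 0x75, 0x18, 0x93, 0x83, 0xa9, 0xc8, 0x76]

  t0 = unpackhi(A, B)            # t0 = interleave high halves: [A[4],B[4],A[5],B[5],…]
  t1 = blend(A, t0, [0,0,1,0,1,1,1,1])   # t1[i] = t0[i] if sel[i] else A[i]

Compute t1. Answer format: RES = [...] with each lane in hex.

  t0: 7b 83 79 a9 fa c8 2e 76
  t1: 0b d5 79 5a fa c8 2e 76

RES = [ 0x0b  0xd5  0x79  0x5a  0xfa  0xc8  0x2e  0x76 ]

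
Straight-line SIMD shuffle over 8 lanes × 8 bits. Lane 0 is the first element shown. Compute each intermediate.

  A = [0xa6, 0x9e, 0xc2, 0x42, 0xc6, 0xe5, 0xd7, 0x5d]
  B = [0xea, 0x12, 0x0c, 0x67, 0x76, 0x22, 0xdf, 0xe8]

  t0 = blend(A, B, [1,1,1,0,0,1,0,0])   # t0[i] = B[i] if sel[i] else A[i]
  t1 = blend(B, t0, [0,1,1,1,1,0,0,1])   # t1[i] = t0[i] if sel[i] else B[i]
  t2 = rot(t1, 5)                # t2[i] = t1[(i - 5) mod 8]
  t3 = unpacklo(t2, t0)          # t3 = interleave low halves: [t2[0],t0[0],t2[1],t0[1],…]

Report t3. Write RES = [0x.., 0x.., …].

RES = [ 0x42  0xea  0xc6  0x12  0x22  0x0c  0xdf  0x42 ]

t0 = [0xea, 0x12, 0x0c, 0x42, 0xc6, 0x22, 0xd7, 0x5d]
t1 = [0xea, 0x12, 0x0c, 0x42, 0xc6, 0x22, 0xdf, 0x5d]
t2 = [0x42, 0xc6, 0x22, 0xdf, 0x5d, 0xea, 0x12, 0x0c]
t3 = [0x42, 0xea, 0xc6, 0x12, 0x22, 0x0c, 0xdf, 0x42]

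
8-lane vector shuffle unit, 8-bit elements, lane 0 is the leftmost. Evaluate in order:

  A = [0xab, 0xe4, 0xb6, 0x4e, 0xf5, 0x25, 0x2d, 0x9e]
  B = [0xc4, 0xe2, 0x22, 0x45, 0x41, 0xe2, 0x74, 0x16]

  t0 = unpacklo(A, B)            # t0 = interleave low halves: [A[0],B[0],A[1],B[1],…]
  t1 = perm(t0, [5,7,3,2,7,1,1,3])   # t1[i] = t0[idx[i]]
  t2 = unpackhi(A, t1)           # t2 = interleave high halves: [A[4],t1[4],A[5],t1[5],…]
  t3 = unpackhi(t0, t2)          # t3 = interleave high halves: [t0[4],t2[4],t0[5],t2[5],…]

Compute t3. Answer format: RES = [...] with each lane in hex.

t0 = [0xab, 0xc4, 0xe4, 0xe2, 0xb6, 0x22, 0x4e, 0x45]
t1 = [0x22, 0x45, 0xe2, 0xe4, 0x45, 0xc4, 0xc4, 0xe2]
t2 = [0xf5, 0x45, 0x25, 0xc4, 0x2d, 0xc4, 0x9e, 0xe2]
t3 = [0xb6, 0x2d, 0x22, 0xc4, 0x4e, 0x9e, 0x45, 0xe2]

RES = [ 0xb6  0x2d  0x22  0xc4  0x4e  0x9e  0x45  0xe2 ]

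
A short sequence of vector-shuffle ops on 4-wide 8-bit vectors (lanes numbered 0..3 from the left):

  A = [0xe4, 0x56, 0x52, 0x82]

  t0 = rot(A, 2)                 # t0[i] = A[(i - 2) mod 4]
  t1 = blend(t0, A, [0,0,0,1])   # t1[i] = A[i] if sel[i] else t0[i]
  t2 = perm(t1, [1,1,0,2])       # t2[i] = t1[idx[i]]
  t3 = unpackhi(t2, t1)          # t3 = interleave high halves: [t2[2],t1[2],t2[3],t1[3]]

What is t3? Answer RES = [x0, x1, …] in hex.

t0 = [0x52, 0x82, 0xe4, 0x56]
t1 = [0x52, 0x82, 0xe4, 0x82]
t2 = [0x82, 0x82, 0x52, 0xe4]
t3 = [0x52, 0xe4, 0xe4, 0x82]

RES = [0x52, 0xe4, 0xe4, 0x82]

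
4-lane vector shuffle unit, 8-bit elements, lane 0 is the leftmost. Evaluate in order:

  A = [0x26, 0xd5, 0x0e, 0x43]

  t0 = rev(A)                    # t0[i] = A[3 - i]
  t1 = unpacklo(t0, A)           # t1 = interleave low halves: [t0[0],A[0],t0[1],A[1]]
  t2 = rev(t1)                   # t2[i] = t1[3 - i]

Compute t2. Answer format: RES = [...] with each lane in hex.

RES = [0xd5, 0x0e, 0x26, 0x43]

→ t0 |43|0e|d5|26|
→ t1 |43|26|0e|d5|
→ t2 |d5|0e|26|43|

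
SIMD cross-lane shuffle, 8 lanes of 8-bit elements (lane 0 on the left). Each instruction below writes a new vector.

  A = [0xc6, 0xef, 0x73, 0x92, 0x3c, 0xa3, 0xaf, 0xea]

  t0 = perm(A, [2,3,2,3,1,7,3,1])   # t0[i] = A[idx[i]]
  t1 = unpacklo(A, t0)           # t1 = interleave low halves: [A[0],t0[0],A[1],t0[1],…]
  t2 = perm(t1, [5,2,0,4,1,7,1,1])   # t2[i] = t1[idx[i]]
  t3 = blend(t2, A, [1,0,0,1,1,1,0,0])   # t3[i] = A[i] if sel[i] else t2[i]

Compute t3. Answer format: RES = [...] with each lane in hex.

→ t0 |73|92|73|92|ef|ea|92|ef|
→ t1 |c6|73|ef|92|73|73|92|92|
→ t2 |73|ef|c6|73|73|92|73|73|
→ t3 |c6|ef|c6|92|3c|a3|73|73|

RES = [0xc6, 0xef, 0xc6, 0x92, 0x3c, 0xa3, 0x73, 0x73]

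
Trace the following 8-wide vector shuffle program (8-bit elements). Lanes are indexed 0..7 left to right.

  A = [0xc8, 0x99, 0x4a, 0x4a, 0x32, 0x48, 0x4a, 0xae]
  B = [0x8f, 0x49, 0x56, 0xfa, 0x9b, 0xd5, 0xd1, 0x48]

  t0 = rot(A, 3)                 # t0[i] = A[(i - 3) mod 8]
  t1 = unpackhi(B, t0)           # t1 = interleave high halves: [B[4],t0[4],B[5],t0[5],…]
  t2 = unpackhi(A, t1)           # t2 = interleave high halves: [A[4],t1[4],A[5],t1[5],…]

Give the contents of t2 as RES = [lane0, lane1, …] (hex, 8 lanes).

RES = [ 0x32  0xd1  0x48  0x4a  0x4a  0x48  0xae  0x32 ]

→ t0 |48|4a|ae|c8|99|4a|4a|32|
→ t1 |9b|99|d5|4a|d1|4a|48|32|
→ t2 |32|d1|48|4a|4a|48|ae|32|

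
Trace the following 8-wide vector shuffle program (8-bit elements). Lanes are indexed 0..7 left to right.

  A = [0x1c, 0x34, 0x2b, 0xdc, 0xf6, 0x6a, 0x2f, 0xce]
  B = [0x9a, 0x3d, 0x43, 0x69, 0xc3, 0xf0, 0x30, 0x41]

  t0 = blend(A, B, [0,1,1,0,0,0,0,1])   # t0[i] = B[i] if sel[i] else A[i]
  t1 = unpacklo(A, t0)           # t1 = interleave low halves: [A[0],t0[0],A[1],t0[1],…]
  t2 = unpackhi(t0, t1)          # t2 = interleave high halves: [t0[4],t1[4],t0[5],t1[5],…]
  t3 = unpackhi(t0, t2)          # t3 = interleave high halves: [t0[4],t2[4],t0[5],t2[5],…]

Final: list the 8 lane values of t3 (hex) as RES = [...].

RES = [0xf6, 0x2f, 0x6a, 0xdc, 0x2f, 0x41, 0x41, 0xdc]

t0 = [0x1c, 0x3d, 0x43, 0xdc, 0xf6, 0x6a, 0x2f, 0x41]
t1 = [0x1c, 0x1c, 0x34, 0x3d, 0x2b, 0x43, 0xdc, 0xdc]
t2 = [0xf6, 0x2b, 0x6a, 0x43, 0x2f, 0xdc, 0x41, 0xdc]
t3 = [0xf6, 0x2f, 0x6a, 0xdc, 0x2f, 0x41, 0x41, 0xdc]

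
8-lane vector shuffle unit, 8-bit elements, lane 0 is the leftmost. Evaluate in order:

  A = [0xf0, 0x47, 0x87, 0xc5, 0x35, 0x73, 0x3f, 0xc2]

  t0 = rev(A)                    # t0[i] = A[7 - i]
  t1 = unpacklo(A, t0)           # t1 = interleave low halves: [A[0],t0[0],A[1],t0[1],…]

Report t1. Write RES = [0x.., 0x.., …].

RES = [ 0xf0  0xc2  0x47  0x3f  0x87  0x73  0xc5  0x35 ]

t0 = [0xc2, 0x3f, 0x73, 0x35, 0xc5, 0x87, 0x47, 0xf0]
t1 = [0xf0, 0xc2, 0x47, 0x3f, 0x87, 0x73, 0xc5, 0x35]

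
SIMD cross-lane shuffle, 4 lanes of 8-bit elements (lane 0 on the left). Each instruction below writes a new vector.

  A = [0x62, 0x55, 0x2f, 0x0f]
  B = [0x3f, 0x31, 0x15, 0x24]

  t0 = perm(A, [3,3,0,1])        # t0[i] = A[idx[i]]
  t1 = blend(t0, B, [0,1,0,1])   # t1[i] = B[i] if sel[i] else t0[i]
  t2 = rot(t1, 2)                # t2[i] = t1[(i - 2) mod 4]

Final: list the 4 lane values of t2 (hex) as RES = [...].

RES = [ 0x62  0x24  0x0f  0x31 ]

t0 = [0x0f, 0x0f, 0x62, 0x55]
t1 = [0x0f, 0x31, 0x62, 0x24]
t2 = [0x62, 0x24, 0x0f, 0x31]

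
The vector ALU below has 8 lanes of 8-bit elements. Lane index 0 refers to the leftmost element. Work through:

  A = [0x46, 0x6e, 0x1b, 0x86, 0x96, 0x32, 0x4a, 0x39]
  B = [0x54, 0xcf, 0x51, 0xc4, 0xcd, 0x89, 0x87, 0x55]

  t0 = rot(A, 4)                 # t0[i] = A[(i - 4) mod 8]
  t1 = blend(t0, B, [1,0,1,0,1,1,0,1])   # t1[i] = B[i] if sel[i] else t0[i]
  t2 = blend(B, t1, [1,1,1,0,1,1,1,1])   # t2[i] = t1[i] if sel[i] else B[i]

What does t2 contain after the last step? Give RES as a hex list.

RES = [0x54, 0x32, 0x51, 0xc4, 0xcd, 0x89, 0x1b, 0x55]

  t0: 96 32 4a 39 46 6e 1b 86
  t1: 54 32 51 39 cd 89 1b 55
  t2: 54 32 51 c4 cd 89 1b 55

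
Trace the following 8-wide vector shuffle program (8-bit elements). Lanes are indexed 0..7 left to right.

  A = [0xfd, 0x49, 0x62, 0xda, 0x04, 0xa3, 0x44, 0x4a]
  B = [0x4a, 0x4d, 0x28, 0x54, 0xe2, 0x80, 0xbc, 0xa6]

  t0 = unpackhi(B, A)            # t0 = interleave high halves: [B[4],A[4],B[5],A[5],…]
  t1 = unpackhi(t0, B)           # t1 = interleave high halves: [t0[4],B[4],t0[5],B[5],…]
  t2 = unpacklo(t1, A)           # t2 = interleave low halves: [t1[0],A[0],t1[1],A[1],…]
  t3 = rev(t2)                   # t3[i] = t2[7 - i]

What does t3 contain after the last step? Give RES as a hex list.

RES = [0xda, 0x80, 0x62, 0x44, 0x49, 0xe2, 0xfd, 0xbc]

  t0: e2 04 80 a3 bc 44 a6 4a
  t1: bc e2 44 80 a6 bc 4a a6
  t2: bc fd e2 49 44 62 80 da
  t3: da 80 62 44 49 e2 fd bc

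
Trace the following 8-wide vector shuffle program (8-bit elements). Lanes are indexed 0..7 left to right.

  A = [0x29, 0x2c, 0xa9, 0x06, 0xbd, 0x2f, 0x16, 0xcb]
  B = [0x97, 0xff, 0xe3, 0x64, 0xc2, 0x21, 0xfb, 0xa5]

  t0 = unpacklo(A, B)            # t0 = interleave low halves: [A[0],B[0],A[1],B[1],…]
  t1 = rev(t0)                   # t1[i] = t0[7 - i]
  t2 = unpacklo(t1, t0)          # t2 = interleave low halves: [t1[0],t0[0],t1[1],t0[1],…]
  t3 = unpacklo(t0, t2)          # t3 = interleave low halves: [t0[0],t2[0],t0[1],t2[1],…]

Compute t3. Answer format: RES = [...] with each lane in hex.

RES = [ 0x29  0x64  0x97  0x29  0x2c  0x06  0xff  0x97 ]

t0 = [0x29, 0x97, 0x2c, 0xff, 0xa9, 0xe3, 0x06, 0x64]
t1 = [0x64, 0x06, 0xe3, 0xa9, 0xff, 0x2c, 0x97, 0x29]
t2 = [0x64, 0x29, 0x06, 0x97, 0xe3, 0x2c, 0xa9, 0xff]
t3 = [0x29, 0x64, 0x97, 0x29, 0x2c, 0x06, 0xff, 0x97]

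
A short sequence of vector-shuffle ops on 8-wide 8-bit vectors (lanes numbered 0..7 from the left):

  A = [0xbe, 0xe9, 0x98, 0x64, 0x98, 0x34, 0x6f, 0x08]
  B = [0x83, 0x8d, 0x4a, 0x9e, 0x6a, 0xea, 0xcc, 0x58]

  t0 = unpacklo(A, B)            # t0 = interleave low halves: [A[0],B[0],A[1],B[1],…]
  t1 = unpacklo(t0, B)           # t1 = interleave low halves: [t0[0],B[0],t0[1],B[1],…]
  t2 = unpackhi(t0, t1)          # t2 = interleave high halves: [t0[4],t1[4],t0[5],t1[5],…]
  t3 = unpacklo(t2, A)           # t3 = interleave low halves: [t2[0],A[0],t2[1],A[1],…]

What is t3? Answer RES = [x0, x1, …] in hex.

RES = [ 0x98  0xbe  0xe9  0xe9  0x4a  0x98  0x4a  0x64 ]

→ t0 |be|83|e9|8d|98|4a|64|9e|
→ t1 |be|83|83|8d|e9|4a|8d|9e|
→ t2 |98|e9|4a|4a|64|8d|9e|9e|
→ t3 |98|be|e9|e9|4a|98|4a|64|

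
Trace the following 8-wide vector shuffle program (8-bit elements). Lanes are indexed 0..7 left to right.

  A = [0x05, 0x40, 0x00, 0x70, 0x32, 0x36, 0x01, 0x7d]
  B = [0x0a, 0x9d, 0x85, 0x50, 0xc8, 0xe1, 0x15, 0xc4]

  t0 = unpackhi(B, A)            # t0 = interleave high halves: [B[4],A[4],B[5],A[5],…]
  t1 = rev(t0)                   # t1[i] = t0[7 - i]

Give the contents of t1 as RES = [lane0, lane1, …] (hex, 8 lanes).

RES = [0x7d, 0xc4, 0x01, 0x15, 0x36, 0xe1, 0x32, 0xc8]

  t0: c8 32 e1 36 15 01 c4 7d
  t1: 7d c4 01 15 36 e1 32 c8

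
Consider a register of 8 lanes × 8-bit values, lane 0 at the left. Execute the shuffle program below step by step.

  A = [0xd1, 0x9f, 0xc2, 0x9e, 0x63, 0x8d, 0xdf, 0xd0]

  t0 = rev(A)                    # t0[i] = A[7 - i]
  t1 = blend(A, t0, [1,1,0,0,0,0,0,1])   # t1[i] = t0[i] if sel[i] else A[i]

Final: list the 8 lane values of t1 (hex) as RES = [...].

t0 = [0xd0, 0xdf, 0x8d, 0x63, 0x9e, 0xc2, 0x9f, 0xd1]
t1 = [0xd0, 0xdf, 0xc2, 0x9e, 0x63, 0x8d, 0xdf, 0xd1]

RES = [0xd0, 0xdf, 0xc2, 0x9e, 0x63, 0x8d, 0xdf, 0xd1]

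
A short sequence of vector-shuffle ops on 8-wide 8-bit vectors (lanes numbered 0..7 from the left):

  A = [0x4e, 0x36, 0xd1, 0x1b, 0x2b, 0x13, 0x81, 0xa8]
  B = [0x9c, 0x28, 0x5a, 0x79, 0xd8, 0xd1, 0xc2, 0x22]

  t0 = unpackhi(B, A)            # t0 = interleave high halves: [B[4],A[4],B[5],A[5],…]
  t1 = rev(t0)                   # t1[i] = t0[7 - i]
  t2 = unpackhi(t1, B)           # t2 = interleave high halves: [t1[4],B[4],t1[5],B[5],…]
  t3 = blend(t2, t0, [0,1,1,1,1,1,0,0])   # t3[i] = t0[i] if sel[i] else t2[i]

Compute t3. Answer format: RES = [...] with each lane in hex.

RES = [0x13, 0x2b, 0xd1, 0x13, 0xc2, 0x81, 0xd8, 0x22]

→ t0 |d8|2b|d1|13|c2|81|22|a8|
→ t1 |a8|22|81|c2|13|d1|2b|d8|
→ t2 |13|d8|d1|d1|2b|c2|d8|22|
→ t3 |13|2b|d1|13|c2|81|d8|22|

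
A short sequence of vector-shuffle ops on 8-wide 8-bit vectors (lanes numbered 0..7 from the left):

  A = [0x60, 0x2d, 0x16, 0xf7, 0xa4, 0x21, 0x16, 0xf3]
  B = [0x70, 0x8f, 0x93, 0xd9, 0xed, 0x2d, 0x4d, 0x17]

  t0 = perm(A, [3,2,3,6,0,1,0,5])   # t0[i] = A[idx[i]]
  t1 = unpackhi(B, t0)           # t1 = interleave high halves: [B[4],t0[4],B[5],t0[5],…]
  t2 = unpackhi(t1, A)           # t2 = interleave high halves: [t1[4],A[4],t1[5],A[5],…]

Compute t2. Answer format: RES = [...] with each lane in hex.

t0 = [0xf7, 0x16, 0xf7, 0x16, 0x60, 0x2d, 0x60, 0x21]
t1 = [0xed, 0x60, 0x2d, 0x2d, 0x4d, 0x60, 0x17, 0x21]
t2 = [0x4d, 0xa4, 0x60, 0x21, 0x17, 0x16, 0x21, 0xf3]

RES = [0x4d, 0xa4, 0x60, 0x21, 0x17, 0x16, 0x21, 0xf3]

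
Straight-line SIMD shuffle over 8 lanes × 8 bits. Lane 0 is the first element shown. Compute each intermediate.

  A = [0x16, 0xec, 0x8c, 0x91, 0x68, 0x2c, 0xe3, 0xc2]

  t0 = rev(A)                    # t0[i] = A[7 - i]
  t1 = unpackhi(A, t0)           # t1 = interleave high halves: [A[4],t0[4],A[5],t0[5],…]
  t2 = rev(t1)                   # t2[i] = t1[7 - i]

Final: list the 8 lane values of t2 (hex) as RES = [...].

RES = [ 0x16  0xc2  0xec  0xe3  0x8c  0x2c  0x91  0x68 ]

→ t0 |c2|e3|2c|68|91|8c|ec|16|
→ t1 |68|91|2c|8c|e3|ec|c2|16|
→ t2 |16|c2|ec|e3|8c|2c|91|68|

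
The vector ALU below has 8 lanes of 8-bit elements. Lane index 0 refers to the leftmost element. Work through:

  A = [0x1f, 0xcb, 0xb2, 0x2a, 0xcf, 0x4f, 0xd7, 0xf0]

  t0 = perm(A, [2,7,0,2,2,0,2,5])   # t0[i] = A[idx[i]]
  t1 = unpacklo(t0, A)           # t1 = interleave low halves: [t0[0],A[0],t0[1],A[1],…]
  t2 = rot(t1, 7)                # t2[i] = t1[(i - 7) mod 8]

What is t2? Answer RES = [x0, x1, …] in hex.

→ t0 |b2|f0|1f|b2|b2|1f|b2|4f|
→ t1 |b2|1f|f0|cb|1f|b2|b2|2a|
→ t2 |1f|f0|cb|1f|b2|b2|2a|b2|

RES = [ 0x1f  0xf0  0xcb  0x1f  0xb2  0xb2  0x2a  0xb2 ]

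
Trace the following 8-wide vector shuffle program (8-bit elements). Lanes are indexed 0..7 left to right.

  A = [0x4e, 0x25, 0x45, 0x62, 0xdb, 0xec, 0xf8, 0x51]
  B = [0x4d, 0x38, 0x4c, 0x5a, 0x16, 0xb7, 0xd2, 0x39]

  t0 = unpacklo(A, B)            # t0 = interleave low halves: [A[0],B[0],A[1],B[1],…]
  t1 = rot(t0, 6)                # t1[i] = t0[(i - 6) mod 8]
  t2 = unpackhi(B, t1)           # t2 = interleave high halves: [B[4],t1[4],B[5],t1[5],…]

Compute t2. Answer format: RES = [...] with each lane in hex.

  t0: 4e 4d 25 38 45 4c 62 5a
  t1: 25 38 45 4c 62 5a 4e 4d
  t2: 16 62 b7 5a d2 4e 39 4d

RES = [0x16, 0x62, 0xb7, 0x5a, 0xd2, 0x4e, 0x39, 0x4d]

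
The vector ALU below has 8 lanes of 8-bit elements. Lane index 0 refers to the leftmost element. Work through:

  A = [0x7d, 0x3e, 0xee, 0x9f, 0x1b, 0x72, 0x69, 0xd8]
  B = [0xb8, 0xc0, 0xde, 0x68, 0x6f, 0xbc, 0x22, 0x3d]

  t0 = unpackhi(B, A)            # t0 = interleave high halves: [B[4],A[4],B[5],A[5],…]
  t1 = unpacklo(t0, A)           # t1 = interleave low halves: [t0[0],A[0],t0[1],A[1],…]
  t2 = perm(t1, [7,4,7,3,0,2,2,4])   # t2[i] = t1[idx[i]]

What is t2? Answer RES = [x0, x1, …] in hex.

RES = [0x9f, 0xbc, 0x9f, 0x3e, 0x6f, 0x1b, 0x1b, 0xbc]

  t0: 6f 1b bc 72 22 69 3d d8
  t1: 6f 7d 1b 3e bc ee 72 9f
  t2: 9f bc 9f 3e 6f 1b 1b bc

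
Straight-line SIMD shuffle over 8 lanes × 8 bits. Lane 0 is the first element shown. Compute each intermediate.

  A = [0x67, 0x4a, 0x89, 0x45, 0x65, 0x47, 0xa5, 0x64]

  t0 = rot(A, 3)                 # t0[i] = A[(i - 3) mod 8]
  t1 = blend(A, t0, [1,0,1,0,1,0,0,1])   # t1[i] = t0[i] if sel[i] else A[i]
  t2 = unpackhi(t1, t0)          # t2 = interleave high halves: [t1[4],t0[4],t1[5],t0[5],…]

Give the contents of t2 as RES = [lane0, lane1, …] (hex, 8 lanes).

RES = [ 0x4a  0x4a  0x47  0x89  0xa5  0x45  0x65  0x65 ]

t0 = [0x47, 0xa5, 0x64, 0x67, 0x4a, 0x89, 0x45, 0x65]
t1 = [0x47, 0x4a, 0x64, 0x45, 0x4a, 0x47, 0xa5, 0x65]
t2 = [0x4a, 0x4a, 0x47, 0x89, 0xa5, 0x45, 0x65, 0x65]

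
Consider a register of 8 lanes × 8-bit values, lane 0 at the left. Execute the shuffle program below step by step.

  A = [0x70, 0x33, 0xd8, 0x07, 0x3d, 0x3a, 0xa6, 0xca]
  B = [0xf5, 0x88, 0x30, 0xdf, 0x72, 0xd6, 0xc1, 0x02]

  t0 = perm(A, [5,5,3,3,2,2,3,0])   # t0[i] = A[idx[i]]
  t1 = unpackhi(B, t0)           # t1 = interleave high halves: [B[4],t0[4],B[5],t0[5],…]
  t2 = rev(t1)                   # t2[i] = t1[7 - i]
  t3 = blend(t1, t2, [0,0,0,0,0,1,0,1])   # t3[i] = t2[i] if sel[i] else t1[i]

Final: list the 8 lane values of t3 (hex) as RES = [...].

RES = [0x72, 0xd8, 0xd6, 0xd8, 0xc1, 0xd6, 0x02, 0x72]

  t0: 3a 3a 07 07 d8 d8 07 70
  t1: 72 d8 d6 d8 c1 07 02 70
  t2: 70 02 07 c1 d8 d6 d8 72
  t3: 72 d8 d6 d8 c1 d6 02 72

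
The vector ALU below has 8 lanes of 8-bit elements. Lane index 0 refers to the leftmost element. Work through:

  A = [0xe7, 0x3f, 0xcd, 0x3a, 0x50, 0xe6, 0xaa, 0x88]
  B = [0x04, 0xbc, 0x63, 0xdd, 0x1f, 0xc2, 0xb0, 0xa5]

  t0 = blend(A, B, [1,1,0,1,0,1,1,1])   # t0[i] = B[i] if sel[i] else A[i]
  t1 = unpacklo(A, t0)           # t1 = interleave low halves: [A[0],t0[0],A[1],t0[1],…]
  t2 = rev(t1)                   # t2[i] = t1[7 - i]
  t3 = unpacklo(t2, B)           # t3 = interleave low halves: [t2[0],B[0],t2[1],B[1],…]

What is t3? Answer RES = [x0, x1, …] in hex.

t0 = [0x04, 0xbc, 0xcd, 0xdd, 0x50, 0xc2, 0xb0, 0xa5]
t1 = [0xe7, 0x04, 0x3f, 0xbc, 0xcd, 0xcd, 0x3a, 0xdd]
t2 = [0xdd, 0x3a, 0xcd, 0xcd, 0xbc, 0x3f, 0x04, 0xe7]
t3 = [0xdd, 0x04, 0x3a, 0xbc, 0xcd, 0x63, 0xcd, 0xdd]

RES = [ 0xdd  0x04  0x3a  0xbc  0xcd  0x63  0xcd  0xdd ]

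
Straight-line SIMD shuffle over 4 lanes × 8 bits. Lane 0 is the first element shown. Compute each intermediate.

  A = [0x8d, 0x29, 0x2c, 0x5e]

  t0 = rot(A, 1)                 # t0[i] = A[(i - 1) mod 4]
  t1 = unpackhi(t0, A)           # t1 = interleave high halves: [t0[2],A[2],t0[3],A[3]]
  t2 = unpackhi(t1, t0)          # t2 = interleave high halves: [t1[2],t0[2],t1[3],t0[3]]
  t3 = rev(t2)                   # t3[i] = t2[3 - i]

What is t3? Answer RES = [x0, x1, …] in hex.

RES = [ 0x2c  0x5e  0x29  0x2c ]

→ t0 |5e|8d|29|2c|
→ t1 |29|2c|2c|5e|
→ t2 |2c|29|5e|2c|
→ t3 |2c|5e|29|2c|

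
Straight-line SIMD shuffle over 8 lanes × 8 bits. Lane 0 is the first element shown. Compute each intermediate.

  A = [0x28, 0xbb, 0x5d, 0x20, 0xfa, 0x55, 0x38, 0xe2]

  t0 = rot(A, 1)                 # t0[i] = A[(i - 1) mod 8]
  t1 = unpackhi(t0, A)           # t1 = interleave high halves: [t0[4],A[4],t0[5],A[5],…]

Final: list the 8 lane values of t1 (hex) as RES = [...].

  t0: e2 28 bb 5d 20 fa 55 38
  t1: 20 fa fa 55 55 38 38 e2

RES = [0x20, 0xfa, 0xfa, 0x55, 0x55, 0x38, 0x38, 0xe2]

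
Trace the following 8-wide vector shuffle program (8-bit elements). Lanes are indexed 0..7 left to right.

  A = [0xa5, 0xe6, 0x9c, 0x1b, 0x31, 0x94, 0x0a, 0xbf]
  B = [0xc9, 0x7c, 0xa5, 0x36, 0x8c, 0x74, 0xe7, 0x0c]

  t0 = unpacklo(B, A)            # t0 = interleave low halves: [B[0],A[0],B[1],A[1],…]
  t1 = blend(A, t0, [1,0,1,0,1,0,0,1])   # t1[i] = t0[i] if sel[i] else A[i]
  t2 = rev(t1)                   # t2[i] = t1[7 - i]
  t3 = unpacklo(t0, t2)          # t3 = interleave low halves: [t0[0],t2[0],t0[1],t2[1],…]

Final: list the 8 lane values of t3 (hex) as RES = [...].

RES = [ 0xc9  0x1b  0xa5  0x0a  0x7c  0x94  0xe6  0xa5 ]

  t0: c9 a5 7c e6 a5 9c 36 1b
  t1: c9 e6 7c 1b a5 94 0a 1b
  t2: 1b 0a 94 a5 1b 7c e6 c9
  t3: c9 1b a5 0a 7c 94 e6 a5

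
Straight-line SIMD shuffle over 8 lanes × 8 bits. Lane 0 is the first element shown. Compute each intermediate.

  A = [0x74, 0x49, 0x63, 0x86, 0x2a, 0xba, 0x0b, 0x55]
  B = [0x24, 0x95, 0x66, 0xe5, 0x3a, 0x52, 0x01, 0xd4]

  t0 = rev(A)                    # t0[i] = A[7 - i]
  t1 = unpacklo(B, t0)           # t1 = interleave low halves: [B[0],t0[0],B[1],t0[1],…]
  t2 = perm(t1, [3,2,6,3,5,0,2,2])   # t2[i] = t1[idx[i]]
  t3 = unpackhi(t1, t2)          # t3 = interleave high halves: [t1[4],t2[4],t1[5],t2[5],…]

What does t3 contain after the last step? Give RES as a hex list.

RES = [ 0x66  0xba  0xba  0x24  0xe5  0x95  0x2a  0x95 ]

→ t0 |55|0b|ba|2a|86|63|49|74|
→ t1 |24|55|95|0b|66|ba|e5|2a|
→ t2 |0b|95|e5|0b|ba|24|95|95|
→ t3 |66|ba|ba|24|e5|95|2a|95|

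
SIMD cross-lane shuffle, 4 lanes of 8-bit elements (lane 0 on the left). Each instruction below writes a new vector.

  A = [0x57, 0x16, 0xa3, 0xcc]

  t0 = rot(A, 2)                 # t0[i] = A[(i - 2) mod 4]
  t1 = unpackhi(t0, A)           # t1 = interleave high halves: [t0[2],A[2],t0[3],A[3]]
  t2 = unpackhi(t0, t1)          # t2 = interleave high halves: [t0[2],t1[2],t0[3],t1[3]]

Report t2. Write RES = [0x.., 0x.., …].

RES = [0x57, 0x16, 0x16, 0xcc]

t0 = [0xa3, 0xcc, 0x57, 0x16]
t1 = [0x57, 0xa3, 0x16, 0xcc]
t2 = [0x57, 0x16, 0x16, 0xcc]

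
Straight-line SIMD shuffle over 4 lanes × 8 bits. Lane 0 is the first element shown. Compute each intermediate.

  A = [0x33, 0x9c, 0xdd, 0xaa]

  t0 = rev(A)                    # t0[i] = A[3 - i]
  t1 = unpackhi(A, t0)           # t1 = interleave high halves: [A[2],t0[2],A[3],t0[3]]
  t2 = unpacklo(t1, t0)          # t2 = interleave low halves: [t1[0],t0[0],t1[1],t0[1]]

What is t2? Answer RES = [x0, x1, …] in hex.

RES = [ 0xdd  0xaa  0x9c  0xdd ]

  t0: aa dd 9c 33
  t1: dd 9c aa 33
  t2: dd aa 9c dd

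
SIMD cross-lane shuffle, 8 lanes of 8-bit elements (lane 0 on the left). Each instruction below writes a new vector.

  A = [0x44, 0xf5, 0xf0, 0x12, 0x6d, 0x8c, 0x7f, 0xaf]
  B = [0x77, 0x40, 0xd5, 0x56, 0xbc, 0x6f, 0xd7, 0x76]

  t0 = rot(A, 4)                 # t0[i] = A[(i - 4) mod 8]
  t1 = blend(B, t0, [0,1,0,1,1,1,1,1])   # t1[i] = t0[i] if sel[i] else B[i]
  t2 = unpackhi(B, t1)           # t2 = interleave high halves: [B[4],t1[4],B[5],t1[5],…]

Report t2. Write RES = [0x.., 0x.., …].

RES = [0xbc, 0x44, 0x6f, 0xf5, 0xd7, 0xf0, 0x76, 0x12]

→ t0 |6d|8c|7f|af|44|f5|f0|12|
→ t1 |77|8c|d5|af|44|f5|f0|12|
→ t2 |bc|44|6f|f5|d7|f0|76|12|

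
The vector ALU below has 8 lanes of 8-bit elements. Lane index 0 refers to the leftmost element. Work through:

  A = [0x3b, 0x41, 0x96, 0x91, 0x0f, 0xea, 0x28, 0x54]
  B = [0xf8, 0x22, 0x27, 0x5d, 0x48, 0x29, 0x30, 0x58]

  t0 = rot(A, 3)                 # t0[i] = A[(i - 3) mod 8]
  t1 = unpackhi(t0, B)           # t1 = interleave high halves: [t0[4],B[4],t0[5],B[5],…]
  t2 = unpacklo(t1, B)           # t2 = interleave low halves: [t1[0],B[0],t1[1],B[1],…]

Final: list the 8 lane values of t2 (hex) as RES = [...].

t0 = [0xea, 0x28, 0x54, 0x3b, 0x41, 0x96, 0x91, 0x0f]
t1 = [0x41, 0x48, 0x96, 0x29, 0x91, 0x30, 0x0f, 0x58]
t2 = [0x41, 0xf8, 0x48, 0x22, 0x96, 0x27, 0x29, 0x5d]

RES = [ 0x41  0xf8  0x48  0x22  0x96  0x27  0x29  0x5d ]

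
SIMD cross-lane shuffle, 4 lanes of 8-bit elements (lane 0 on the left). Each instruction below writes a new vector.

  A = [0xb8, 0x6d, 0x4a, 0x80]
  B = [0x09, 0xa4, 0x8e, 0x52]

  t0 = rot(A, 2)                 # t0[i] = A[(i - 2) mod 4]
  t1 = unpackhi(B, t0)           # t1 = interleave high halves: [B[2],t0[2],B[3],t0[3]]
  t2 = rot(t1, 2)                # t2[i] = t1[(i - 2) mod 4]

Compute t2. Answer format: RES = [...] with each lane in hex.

t0 = [0x4a, 0x80, 0xb8, 0x6d]
t1 = [0x8e, 0xb8, 0x52, 0x6d]
t2 = [0x52, 0x6d, 0x8e, 0xb8]

RES = [ 0x52  0x6d  0x8e  0xb8 ]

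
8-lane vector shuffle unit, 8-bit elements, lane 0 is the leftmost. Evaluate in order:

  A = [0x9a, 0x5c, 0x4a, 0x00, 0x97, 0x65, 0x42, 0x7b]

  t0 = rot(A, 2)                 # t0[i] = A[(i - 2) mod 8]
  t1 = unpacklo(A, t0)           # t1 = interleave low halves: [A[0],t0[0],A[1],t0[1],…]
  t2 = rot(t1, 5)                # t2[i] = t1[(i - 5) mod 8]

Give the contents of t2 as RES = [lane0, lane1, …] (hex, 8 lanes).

t0 = [0x42, 0x7b, 0x9a, 0x5c, 0x4a, 0x00, 0x97, 0x65]
t1 = [0x9a, 0x42, 0x5c, 0x7b, 0x4a, 0x9a, 0x00, 0x5c]
t2 = [0x7b, 0x4a, 0x9a, 0x00, 0x5c, 0x9a, 0x42, 0x5c]

RES = [ 0x7b  0x4a  0x9a  0x00  0x5c  0x9a  0x42  0x5c ]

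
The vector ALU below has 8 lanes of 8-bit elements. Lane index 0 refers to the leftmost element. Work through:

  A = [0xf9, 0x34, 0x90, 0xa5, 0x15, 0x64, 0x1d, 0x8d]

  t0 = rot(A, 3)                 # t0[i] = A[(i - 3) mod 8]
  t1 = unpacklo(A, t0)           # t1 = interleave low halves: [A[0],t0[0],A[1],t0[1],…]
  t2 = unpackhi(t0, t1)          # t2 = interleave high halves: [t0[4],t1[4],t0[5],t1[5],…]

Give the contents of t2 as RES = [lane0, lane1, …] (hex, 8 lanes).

RES = [ 0x34  0x90  0x90  0x8d  0xa5  0xa5  0x15  0xf9 ]

→ t0 |64|1d|8d|f9|34|90|a5|15|
→ t1 |f9|64|34|1d|90|8d|a5|f9|
→ t2 |34|90|90|8d|a5|a5|15|f9|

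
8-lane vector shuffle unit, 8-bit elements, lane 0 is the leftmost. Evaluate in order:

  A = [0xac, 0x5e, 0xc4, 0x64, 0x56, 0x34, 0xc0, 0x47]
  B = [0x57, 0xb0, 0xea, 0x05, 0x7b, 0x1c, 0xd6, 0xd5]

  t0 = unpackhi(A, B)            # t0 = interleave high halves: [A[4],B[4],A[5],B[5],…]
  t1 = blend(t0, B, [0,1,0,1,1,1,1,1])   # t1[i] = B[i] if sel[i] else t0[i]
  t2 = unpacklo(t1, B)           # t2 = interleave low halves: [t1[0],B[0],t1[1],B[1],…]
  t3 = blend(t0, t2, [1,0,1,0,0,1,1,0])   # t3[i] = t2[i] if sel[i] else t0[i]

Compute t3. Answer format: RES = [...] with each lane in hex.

RES = [ 0x56  0x7b  0xb0  0x1c  0xc0  0xea  0x05  0xd5 ]

  t0: 56 7b 34 1c c0 d6 47 d5
  t1: 56 b0 34 05 7b 1c d6 d5
  t2: 56 57 b0 b0 34 ea 05 05
  t3: 56 7b b0 1c c0 ea 05 d5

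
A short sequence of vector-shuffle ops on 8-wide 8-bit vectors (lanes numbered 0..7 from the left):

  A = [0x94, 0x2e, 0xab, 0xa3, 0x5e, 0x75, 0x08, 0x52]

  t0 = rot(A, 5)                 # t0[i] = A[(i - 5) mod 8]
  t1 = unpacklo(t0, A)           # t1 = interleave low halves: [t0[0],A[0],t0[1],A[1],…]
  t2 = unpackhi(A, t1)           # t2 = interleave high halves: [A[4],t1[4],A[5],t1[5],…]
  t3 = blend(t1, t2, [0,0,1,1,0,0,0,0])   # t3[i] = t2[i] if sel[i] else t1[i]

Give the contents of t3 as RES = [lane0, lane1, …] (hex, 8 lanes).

RES = [0xa3, 0x94, 0x75, 0xab, 0x75, 0xab, 0x08, 0xa3]

→ t0 |a3|5e|75|08|52|94|2e|ab|
→ t1 |a3|94|5e|2e|75|ab|08|a3|
→ t2 |5e|75|75|ab|08|08|52|a3|
→ t3 |a3|94|75|ab|75|ab|08|a3|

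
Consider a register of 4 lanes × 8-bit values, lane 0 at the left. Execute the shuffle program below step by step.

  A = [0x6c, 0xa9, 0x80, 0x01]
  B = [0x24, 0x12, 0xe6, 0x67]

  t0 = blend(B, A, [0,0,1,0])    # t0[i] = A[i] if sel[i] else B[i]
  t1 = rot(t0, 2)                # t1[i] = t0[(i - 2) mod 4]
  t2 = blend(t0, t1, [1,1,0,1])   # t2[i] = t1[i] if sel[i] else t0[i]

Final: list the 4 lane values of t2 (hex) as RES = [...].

  t0: 24 12 80 67
  t1: 80 67 24 12
  t2: 80 67 80 12

RES = [ 0x80  0x67  0x80  0x12 ]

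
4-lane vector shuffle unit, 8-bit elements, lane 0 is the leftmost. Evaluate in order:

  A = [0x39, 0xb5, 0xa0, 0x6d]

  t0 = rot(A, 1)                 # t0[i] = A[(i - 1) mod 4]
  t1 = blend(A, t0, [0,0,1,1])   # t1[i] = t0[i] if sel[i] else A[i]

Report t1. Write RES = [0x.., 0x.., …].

RES = [ 0x39  0xb5  0xb5  0xa0 ]

  t0: 6d 39 b5 a0
  t1: 39 b5 b5 a0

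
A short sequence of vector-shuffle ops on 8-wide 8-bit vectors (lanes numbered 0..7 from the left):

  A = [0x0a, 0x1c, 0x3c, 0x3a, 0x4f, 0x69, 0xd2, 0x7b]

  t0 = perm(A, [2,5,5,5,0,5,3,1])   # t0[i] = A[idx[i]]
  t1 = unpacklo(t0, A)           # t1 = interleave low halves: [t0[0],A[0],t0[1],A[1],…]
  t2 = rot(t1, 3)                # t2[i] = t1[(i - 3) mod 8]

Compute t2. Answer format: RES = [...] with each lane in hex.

RES = [ 0x3c  0x69  0x3a  0x3c  0x0a  0x69  0x1c  0x69 ]

t0 = [0x3c, 0x69, 0x69, 0x69, 0x0a, 0x69, 0x3a, 0x1c]
t1 = [0x3c, 0x0a, 0x69, 0x1c, 0x69, 0x3c, 0x69, 0x3a]
t2 = [0x3c, 0x69, 0x3a, 0x3c, 0x0a, 0x69, 0x1c, 0x69]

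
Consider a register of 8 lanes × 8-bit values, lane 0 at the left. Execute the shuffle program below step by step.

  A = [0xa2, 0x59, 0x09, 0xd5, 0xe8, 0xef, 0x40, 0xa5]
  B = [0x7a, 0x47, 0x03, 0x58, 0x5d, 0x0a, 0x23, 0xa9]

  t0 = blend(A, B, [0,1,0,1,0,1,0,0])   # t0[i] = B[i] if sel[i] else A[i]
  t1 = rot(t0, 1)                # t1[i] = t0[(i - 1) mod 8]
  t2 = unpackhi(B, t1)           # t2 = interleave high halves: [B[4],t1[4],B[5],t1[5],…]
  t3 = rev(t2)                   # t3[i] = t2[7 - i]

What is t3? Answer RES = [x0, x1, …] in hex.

→ t0 |a2|47|09|58|e8|0a|40|a5|
→ t1 |a5|a2|47|09|58|e8|0a|40|
→ t2 |5d|58|0a|e8|23|0a|a9|40|
→ t3 |40|a9|0a|23|e8|0a|58|5d|

RES = [ 0x40  0xa9  0x0a  0x23  0xe8  0x0a  0x58  0x5d ]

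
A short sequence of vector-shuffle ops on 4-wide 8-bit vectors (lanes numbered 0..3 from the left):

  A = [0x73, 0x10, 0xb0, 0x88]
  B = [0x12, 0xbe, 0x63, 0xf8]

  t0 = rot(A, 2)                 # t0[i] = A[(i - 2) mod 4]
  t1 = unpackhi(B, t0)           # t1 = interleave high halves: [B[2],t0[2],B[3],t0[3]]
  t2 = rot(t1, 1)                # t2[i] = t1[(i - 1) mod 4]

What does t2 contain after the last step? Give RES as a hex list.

t0 = [0xb0, 0x88, 0x73, 0x10]
t1 = [0x63, 0x73, 0xf8, 0x10]
t2 = [0x10, 0x63, 0x73, 0xf8]

RES = [0x10, 0x63, 0x73, 0xf8]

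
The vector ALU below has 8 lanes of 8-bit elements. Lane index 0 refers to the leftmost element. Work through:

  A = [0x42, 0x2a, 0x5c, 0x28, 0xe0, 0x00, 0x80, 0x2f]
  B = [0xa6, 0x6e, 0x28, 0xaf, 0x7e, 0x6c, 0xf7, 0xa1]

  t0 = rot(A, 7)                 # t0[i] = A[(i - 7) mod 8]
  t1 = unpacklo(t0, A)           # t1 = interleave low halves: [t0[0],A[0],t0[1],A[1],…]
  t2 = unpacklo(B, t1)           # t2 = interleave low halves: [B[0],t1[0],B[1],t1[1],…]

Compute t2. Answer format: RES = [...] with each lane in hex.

RES = [0xa6, 0x2a, 0x6e, 0x42, 0x28, 0x5c, 0xaf, 0x2a]

→ t0 |2a|5c|28|e0|00|80|2f|42|
→ t1 |2a|42|5c|2a|28|5c|e0|28|
→ t2 |a6|2a|6e|42|28|5c|af|2a|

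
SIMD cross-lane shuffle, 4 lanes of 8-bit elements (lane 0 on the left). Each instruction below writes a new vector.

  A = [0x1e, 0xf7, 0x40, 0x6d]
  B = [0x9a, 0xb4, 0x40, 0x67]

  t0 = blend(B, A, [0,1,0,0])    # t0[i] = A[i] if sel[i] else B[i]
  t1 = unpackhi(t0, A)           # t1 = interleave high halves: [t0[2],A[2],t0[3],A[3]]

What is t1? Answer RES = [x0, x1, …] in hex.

RES = [0x40, 0x40, 0x67, 0x6d]

  t0: 9a f7 40 67
  t1: 40 40 67 6d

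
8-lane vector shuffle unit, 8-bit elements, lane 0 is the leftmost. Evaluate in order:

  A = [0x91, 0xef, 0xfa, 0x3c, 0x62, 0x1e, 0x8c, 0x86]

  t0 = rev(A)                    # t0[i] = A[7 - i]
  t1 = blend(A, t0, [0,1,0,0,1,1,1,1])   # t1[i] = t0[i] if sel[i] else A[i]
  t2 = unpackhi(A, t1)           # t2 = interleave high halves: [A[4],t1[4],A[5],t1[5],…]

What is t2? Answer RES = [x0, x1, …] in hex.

→ t0 |86|8c|1e|62|3c|fa|ef|91|
→ t1 |91|8c|fa|3c|3c|fa|ef|91|
→ t2 |62|3c|1e|fa|8c|ef|86|91|

RES = [0x62, 0x3c, 0x1e, 0xfa, 0x8c, 0xef, 0x86, 0x91]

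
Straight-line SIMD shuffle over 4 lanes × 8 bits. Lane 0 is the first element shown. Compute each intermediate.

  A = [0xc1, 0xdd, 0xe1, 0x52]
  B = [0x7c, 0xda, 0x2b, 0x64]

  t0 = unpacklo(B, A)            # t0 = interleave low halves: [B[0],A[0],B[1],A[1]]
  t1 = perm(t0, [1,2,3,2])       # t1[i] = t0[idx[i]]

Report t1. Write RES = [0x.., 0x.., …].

RES = [0xc1, 0xda, 0xdd, 0xda]

t0 = [0x7c, 0xc1, 0xda, 0xdd]
t1 = [0xc1, 0xda, 0xdd, 0xda]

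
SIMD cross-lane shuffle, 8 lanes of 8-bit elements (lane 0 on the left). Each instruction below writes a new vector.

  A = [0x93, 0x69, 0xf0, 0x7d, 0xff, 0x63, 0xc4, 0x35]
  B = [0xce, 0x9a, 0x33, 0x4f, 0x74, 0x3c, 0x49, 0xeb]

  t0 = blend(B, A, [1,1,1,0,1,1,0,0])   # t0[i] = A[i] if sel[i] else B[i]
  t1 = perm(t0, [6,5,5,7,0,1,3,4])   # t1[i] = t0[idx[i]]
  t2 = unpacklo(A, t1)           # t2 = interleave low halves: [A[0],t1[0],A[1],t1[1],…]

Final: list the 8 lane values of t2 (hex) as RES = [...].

t0 = [0x93, 0x69, 0xf0, 0x4f, 0xff, 0x63, 0x49, 0xeb]
t1 = [0x49, 0x63, 0x63, 0xeb, 0x93, 0x69, 0x4f, 0xff]
t2 = [0x93, 0x49, 0x69, 0x63, 0xf0, 0x63, 0x7d, 0xeb]

RES = [0x93, 0x49, 0x69, 0x63, 0xf0, 0x63, 0x7d, 0xeb]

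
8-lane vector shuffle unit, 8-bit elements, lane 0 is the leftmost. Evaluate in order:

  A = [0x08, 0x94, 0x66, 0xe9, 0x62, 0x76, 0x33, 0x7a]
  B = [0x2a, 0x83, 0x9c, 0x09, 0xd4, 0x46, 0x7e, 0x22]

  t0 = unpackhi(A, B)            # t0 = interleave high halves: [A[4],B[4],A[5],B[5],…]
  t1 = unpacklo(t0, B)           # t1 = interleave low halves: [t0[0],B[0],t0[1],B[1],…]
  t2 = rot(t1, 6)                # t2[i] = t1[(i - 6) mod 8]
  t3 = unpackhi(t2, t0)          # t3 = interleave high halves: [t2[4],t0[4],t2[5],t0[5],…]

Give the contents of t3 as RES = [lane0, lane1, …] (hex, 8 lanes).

RES = [ 0x46  0x33  0x09  0x7e  0x62  0x7a  0x2a  0x22 ]

→ t0 |62|d4|76|46|33|7e|7a|22|
→ t1 |62|2a|d4|83|76|9c|46|09|
→ t2 |d4|83|76|9c|46|09|62|2a|
→ t3 |46|33|09|7e|62|7a|2a|22|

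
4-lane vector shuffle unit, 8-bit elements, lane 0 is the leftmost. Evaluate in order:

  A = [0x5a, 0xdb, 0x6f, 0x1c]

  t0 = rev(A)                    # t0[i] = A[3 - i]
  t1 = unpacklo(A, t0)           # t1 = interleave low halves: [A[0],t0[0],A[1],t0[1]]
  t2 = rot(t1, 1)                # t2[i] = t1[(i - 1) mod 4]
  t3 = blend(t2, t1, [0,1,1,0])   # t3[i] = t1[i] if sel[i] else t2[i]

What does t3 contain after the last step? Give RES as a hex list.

→ t0 |1c|6f|db|5a|
→ t1 |5a|1c|db|6f|
→ t2 |6f|5a|1c|db|
→ t3 |6f|1c|db|db|

RES = [ 0x6f  0x1c  0xdb  0xdb ]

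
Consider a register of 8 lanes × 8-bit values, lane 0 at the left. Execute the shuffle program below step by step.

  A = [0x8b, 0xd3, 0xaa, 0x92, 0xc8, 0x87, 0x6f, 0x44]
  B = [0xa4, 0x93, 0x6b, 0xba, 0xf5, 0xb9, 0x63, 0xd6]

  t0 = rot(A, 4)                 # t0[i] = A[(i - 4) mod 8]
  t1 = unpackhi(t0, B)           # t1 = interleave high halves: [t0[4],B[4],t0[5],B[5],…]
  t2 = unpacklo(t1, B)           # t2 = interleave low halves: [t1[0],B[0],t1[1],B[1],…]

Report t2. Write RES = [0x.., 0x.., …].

RES = [ 0x8b  0xa4  0xf5  0x93  0xd3  0x6b  0xb9  0xba ]

  t0: c8 87 6f 44 8b d3 aa 92
  t1: 8b f5 d3 b9 aa 63 92 d6
  t2: 8b a4 f5 93 d3 6b b9 ba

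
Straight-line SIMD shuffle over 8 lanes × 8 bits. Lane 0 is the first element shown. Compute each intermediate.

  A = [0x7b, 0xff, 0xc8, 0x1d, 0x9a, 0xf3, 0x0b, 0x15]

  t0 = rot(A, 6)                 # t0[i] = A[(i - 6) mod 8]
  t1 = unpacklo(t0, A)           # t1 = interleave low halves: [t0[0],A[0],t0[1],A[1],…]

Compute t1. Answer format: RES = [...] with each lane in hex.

  t0: c8 1d 9a f3 0b 15 7b ff
  t1: c8 7b 1d ff 9a c8 f3 1d

RES = [0xc8, 0x7b, 0x1d, 0xff, 0x9a, 0xc8, 0xf3, 0x1d]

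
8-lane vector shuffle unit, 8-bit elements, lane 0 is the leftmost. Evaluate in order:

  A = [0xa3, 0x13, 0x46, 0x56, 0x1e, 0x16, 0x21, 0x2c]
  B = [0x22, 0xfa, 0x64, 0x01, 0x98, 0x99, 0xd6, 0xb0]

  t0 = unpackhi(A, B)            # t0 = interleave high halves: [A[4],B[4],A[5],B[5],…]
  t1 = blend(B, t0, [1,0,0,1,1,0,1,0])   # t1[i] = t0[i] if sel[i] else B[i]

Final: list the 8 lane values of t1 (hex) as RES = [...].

RES = [0x1e, 0xfa, 0x64, 0x99, 0x21, 0x99, 0x2c, 0xb0]

  t0: 1e 98 16 99 21 d6 2c b0
  t1: 1e fa 64 99 21 99 2c b0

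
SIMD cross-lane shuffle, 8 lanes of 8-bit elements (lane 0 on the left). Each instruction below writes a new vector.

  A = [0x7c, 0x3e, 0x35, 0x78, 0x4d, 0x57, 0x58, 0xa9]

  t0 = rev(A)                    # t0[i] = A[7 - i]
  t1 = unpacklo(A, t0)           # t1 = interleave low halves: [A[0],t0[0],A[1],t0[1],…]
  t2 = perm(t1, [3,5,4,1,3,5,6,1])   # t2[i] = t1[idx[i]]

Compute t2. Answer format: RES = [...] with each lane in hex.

RES = [0x58, 0x57, 0x35, 0xa9, 0x58, 0x57, 0x78, 0xa9]

t0 = [0xa9, 0x58, 0x57, 0x4d, 0x78, 0x35, 0x3e, 0x7c]
t1 = [0x7c, 0xa9, 0x3e, 0x58, 0x35, 0x57, 0x78, 0x4d]
t2 = [0x58, 0x57, 0x35, 0xa9, 0x58, 0x57, 0x78, 0xa9]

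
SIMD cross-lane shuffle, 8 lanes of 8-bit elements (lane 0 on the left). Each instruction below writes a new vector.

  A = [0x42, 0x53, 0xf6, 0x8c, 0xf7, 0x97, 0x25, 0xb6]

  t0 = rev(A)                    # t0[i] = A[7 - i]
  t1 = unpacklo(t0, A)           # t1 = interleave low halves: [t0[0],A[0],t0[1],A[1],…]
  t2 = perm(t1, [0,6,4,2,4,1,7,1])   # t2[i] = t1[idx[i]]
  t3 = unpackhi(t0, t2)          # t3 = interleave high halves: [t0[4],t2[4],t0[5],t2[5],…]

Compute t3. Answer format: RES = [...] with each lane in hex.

t0 = [0xb6, 0x25, 0x97, 0xf7, 0x8c, 0xf6, 0x53, 0x42]
t1 = [0xb6, 0x42, 0x25, 0x53, 0x97, 0xf6, 0xf7, 0x8c]
t2 = [0xb6, 0xf7, 0x97, 0x25, 0x97, 0x42, 0x8c, 0x42]
t3 = [0x8c, 0x97, 0xf6, 0x42, 0x53, 0x8c, 0x42, 0x42]

RES = [ 0x8c  0x97  0xf6  0x42  0x53  0x8c  0x42  0x42 ]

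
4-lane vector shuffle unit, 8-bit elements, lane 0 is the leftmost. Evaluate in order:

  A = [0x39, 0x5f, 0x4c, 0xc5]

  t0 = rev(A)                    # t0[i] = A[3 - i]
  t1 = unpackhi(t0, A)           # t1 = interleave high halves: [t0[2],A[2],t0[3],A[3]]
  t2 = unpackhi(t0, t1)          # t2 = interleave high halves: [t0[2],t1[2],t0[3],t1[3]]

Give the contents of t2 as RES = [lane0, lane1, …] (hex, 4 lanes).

RES = [ 0x5f  0x39  0x39  0xc5 ]

→ t0 |c5|4c|5f|39|
→ t1 |5f|4c|39|c5|
→ t2 |5f|39|39|c5|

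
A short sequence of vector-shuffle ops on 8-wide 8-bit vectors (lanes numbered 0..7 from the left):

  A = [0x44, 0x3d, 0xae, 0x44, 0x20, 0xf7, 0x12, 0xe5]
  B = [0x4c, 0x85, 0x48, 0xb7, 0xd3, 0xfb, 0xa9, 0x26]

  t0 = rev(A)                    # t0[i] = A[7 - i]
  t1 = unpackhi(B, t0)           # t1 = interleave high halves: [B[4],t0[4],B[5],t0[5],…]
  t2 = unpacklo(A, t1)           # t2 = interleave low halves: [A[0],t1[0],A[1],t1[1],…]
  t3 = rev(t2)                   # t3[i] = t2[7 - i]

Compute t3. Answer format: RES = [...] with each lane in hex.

RES = [0xae, 0x44, 0xfb, 0xae, 0x44, 0x3d, 0xd3, 0x44]

→ t0 |e5|12|f7|20|44|ae|3d|44|
→ t1 |d3|44|fb|ae|a9|3d|26|44|
→ t2 |44|d3|3d|44|ae|fb|44|ae|
→ t3 |ae|44|fb|ae|44|3d|d3|44|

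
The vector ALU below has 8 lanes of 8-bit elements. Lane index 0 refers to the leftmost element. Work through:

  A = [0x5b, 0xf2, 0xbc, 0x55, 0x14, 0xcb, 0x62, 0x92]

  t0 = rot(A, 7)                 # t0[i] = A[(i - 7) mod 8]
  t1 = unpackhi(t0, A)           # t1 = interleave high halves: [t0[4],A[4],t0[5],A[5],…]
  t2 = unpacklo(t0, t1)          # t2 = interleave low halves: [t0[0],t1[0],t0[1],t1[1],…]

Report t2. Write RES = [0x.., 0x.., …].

RES = [ 0xf2  0xcb  0xbc  0x14  0x55  0x62  0x14  0xcb ]

  t0: f2 bc 55 14 cb 62 92 5b
  t1: cb 14 62 cb 92 62 5b 92
  t2: f2 cb bc 14 55 62 14 cb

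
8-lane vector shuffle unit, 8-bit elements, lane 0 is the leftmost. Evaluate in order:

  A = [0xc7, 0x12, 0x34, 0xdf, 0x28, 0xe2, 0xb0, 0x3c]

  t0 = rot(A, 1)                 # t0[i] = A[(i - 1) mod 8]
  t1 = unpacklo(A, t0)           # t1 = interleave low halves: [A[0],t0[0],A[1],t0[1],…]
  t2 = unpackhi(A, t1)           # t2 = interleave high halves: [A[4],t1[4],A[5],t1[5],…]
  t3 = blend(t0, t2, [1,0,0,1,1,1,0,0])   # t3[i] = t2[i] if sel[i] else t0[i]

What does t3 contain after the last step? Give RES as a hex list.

RES = [0x28, 0xc7, 0x12, 0x12, 0xb0, 0xdf, 0xe2, 0xb0]

  t0: 3c c7 12 34 df 28 e2 b0
  t1: c7 3c 12 c7 34 12 df 34
  t2: 28 34 e2 12 b0 df 3c 34
  t3: 28 c7 12 12 b0 df e2 b0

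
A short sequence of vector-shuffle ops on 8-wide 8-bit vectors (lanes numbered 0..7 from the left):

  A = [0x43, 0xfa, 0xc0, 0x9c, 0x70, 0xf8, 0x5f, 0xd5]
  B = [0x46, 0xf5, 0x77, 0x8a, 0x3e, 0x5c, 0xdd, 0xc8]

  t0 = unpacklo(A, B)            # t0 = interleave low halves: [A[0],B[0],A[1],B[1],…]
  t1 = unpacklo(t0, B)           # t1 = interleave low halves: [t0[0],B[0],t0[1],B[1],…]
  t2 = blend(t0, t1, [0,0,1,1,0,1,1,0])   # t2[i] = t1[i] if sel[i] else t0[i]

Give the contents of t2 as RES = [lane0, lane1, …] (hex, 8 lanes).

RES = [0x43, 0x46, 0x46, 0xf5, 0xc0, 0x77, 0xf5, 0x8a]

  t0: 43 46 fa f5 c0 77 9c 8a
  t1: 43 46 46 f5 fa 77 f5 8a
  t2: 43 46 46 f5 c0 77 f5 8a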